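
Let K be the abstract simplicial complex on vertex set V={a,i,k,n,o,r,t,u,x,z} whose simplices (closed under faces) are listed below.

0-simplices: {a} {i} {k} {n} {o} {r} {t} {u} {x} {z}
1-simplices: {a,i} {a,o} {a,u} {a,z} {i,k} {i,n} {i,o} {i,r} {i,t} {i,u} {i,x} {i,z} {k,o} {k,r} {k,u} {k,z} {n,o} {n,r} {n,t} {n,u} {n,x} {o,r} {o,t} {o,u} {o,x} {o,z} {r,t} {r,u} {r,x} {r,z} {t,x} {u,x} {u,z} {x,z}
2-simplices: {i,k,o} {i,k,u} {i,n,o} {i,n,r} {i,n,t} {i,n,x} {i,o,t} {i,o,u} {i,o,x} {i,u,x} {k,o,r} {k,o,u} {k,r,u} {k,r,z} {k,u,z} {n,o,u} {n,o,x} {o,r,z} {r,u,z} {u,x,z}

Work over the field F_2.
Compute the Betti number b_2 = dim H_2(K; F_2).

b_2=3

n_0=10 n_1=34 n_2=20  [Z2]
∂1: piv[ai,ao,au,az,ik,in,ir,it,ix] rk=9  ker:io,iu,iz,ko,kr,ku,kz,no,nr,nt,nu,nx,or,ot,ou,ox,oz,rt,ru,rx,rz,tx,ux,uz,xz
∂2: piv[iko,iku,ino,inr,int,inx,iot,iou,iox,iux,kor,kru,krz,kuz,nou,orz,uxz] rk=17  ker:kou,nox,ruz
b_2=(20−17)−0=3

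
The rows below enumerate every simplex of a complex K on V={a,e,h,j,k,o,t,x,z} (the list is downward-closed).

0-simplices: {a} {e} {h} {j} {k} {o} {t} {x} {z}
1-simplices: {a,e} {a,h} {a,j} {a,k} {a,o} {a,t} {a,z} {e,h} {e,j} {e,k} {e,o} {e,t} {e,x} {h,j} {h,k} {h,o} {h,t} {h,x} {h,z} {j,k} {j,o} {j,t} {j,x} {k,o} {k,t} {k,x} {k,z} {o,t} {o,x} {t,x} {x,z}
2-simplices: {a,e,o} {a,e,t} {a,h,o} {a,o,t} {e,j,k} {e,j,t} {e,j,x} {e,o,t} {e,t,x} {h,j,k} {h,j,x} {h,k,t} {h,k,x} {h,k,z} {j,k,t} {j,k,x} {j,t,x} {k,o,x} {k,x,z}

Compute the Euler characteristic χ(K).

n_0=9 n_1=31 n_2=19
χ=+9−31+19=-3

χ(K)=-3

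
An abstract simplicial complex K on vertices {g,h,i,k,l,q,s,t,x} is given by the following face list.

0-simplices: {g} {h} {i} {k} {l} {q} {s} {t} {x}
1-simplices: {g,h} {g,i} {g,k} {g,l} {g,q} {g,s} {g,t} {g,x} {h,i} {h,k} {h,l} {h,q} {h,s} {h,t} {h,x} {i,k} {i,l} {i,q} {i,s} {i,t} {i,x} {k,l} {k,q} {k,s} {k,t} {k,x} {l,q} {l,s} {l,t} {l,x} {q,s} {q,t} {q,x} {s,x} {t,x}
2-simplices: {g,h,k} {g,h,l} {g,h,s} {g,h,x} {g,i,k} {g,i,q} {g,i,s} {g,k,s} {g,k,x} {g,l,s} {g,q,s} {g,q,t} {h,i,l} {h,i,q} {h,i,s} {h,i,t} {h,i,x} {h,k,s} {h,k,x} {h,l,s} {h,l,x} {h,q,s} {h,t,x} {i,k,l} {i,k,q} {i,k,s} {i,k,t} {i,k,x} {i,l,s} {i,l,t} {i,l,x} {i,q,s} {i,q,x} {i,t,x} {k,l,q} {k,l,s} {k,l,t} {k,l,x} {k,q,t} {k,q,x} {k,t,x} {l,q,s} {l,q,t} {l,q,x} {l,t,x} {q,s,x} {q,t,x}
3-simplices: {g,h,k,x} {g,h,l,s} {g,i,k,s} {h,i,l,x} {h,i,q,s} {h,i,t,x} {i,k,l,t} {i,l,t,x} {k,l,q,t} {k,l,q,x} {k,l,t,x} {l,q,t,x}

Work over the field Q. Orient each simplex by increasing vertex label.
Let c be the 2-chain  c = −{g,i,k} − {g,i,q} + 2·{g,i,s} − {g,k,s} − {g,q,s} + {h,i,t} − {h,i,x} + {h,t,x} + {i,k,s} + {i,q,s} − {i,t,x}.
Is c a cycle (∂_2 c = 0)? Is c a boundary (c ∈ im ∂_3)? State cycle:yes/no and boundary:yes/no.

cycle:yes boundary:no

n_0=9 n_1=35 n_2=47 n_3=12  [Q]
∂1: piv[gh,gi,gk,gl,gq,gs,gt,gx] rk=8  ker:hi,hk,hl,hq,hs,ht,hx,ik,il,iq,is,it,ix,kl,kq,ks,kt,kx,lq,ls,lt,lx,qs,qt,qx,sx,tx
∂2: piv[ghk,ghl,ghs,ghx,gik,giq,gis,gks,gkx,gls,gqs,gqt,hil,hiq,his,hit,hix,hlx,htx,ikl,ikq,ikt,ilt,iqx,klq,kqt,qsx] rk=27  ker:hks,hkx,hls,hqs,iks,ikx,ils,ilx,iqs,itx,kls,klt,klx,kqx,ktx,lqs,lqt,lqx,ltx,qtx
∂3: piv[ghkx,ghls,giks,hilx,hiqs,hitx,iklt,iltx,klqt,klqx,kltx,lqtx] rk=12
∂2c = 0
c vs im∂3: residual ≠ 0 ⇒ not boundary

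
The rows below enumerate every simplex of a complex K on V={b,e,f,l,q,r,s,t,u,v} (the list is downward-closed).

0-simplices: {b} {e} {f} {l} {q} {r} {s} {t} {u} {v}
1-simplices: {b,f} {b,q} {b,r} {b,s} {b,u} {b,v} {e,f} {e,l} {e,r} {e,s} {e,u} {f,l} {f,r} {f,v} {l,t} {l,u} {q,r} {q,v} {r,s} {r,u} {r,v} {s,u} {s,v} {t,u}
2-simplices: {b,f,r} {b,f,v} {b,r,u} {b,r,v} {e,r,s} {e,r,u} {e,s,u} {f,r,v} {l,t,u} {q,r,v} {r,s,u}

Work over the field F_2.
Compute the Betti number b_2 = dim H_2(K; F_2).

n_0=10 n_1=24 n_2=11  [Z2]
∂1: piv[bf,bq,br,bs,bu,bv,ef,el,lt] rk=9  ker:er,es,eu,fl,fr,fv,lu,qr,qv,rs,ru,rv,su,sv,tu
∂2: piv[bfr,bfv,bru,brv,ers,eru,esu,ltu,qrv] rk=9  ker:frv,rsu
b_2=(11−9)−0=2

b_2=2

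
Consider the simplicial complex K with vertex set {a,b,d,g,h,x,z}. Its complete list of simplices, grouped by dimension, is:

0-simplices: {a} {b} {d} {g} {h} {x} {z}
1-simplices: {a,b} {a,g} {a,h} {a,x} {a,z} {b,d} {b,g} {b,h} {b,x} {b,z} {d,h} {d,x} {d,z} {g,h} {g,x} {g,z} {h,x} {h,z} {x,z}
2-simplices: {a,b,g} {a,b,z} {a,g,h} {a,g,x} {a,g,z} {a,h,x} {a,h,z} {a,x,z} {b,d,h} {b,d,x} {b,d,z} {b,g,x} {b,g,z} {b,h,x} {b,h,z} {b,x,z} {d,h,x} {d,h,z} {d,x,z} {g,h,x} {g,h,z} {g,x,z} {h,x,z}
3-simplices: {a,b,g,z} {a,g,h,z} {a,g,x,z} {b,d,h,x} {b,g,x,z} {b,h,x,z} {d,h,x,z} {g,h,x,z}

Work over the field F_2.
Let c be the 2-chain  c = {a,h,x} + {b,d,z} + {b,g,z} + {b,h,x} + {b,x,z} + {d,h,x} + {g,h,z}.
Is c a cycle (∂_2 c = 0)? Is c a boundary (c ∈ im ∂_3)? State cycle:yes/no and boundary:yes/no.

cycle:no boundary:no

n_0=7 n_1=19 n_2=23 n_3=8  [Z2]
∂1: piv[ab,ag,ah,ax,az,bd] rk=6  ker:bg,bh,bx,bz,dh,dx,dz,gh,gx,gz,hx,hz,xz
∂2: piv[abg,abz,agh,agx,agz,ahx,ahz,axz,bdh,bdx,bdz,bgx,bhx] rk=13  ker:bgz,bhz,bxz,dhx,dhz,dxz,ghx,ghz,gxz,hxz
∂3: piv[abgz,aghz,agxz,bdhx,bgxz,bhxz,dhxz,ghxz] rk=8
∂2c = {a,h} + {a,x} + {b,d} + {b,g} + {b,h} + {b,z} + {d,h} + {d,x} + {d,z} + {g,h} + {h,x} + {h,z} + {x,z}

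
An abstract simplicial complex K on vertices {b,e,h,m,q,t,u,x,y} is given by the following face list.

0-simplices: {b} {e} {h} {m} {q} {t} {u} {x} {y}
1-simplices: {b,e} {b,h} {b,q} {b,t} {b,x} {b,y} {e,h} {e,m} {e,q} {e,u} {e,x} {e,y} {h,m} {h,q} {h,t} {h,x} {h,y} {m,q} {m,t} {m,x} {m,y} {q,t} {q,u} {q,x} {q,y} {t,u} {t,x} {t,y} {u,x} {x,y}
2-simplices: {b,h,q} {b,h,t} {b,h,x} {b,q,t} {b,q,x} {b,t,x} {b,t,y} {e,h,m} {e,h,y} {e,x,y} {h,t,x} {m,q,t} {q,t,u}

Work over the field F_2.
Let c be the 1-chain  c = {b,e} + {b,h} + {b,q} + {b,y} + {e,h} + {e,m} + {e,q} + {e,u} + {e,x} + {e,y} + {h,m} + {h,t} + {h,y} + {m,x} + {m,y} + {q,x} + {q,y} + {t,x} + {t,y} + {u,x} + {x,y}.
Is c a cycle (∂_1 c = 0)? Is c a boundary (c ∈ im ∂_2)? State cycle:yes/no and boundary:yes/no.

n_0=9 n_1=30 n_2=13  [Z2]
∂1: piv[be,bh,bq,bt,bx,by,em,eu] rk=8  ker:eh,eq,ex,ey,hm,hq,ht,hx,hy,mq,mt,mx,my,qt,qu,qx,qy,tu,tx,ty,ux,xy
∂2: piv[bhq,bht,bhx,bqt,bqx,btx,bty,ehm,ehy,exy,mqt,qtu] rk=12  ker:htx
∂1c = {e} + {h} + {t} + {y}

cycle:no boundary:no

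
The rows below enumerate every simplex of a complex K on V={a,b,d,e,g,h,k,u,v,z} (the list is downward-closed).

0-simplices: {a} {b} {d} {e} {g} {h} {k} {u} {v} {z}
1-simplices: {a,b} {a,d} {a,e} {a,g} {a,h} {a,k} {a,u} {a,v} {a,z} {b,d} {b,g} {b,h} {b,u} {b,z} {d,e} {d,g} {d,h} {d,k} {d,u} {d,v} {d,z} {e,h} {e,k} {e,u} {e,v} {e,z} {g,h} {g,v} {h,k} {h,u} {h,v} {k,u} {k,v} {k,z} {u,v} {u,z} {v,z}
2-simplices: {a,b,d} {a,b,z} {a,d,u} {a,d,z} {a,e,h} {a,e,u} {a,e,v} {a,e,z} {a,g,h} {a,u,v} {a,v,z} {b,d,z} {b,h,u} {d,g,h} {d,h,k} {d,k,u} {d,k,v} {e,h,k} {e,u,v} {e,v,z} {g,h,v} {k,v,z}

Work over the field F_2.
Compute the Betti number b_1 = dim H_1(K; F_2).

b_1=9

n_0=10 n_1=37 n_2=22  [Z2]
∂1: piv[ab,ad,ae,ag,ah,ak,au,av,az] rk=9  ker:bd,bg,bh,bu,bz,de,dg,dh,dk,du,dv,dz,eh,ek,eu,ev,ez,gh,gv,hk,hu,hv,ku,kv,kz,uv,uz,vz
∂2: piv[abd,abz,adu,adz,aeh,aeu,aev,aez,agh,auv,avz,bhu,dgh,dhk,dku,dkv,ehk,ghv,kvz] rk=19  ker:bdz,euv,evz
b_1=(37−9)−19=9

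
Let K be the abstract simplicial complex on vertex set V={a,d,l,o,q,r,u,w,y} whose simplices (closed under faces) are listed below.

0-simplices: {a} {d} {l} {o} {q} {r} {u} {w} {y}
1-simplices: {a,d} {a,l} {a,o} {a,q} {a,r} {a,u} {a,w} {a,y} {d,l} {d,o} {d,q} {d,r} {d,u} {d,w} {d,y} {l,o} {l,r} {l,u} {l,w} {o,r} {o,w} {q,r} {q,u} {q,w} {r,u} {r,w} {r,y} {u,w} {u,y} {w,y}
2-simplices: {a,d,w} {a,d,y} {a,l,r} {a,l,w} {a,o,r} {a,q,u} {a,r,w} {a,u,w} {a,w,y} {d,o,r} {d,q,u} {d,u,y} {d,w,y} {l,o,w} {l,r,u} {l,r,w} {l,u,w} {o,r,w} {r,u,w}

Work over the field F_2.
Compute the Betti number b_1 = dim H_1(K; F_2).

n_0=9 n_1=30 n_2=19  [Z2]
∂1: piv[ad,al,ao,aq,ar,au,aw,ay] rk=8  ker:dl,do,dq,dr,du,dw,dy,lo,lr,lu,lw,or,ow,qr,qu,qw,ru,rw,ry,uw,uy,wy
∂2: piv[adw,ady,alr,alw,aor,aqu,arw,auw,awy,dor,dqu,duy,low,lru,luw,orw] rk=16  ker:dwy,lrw,ruw
b_1=(30−8)−16=6

b_1=6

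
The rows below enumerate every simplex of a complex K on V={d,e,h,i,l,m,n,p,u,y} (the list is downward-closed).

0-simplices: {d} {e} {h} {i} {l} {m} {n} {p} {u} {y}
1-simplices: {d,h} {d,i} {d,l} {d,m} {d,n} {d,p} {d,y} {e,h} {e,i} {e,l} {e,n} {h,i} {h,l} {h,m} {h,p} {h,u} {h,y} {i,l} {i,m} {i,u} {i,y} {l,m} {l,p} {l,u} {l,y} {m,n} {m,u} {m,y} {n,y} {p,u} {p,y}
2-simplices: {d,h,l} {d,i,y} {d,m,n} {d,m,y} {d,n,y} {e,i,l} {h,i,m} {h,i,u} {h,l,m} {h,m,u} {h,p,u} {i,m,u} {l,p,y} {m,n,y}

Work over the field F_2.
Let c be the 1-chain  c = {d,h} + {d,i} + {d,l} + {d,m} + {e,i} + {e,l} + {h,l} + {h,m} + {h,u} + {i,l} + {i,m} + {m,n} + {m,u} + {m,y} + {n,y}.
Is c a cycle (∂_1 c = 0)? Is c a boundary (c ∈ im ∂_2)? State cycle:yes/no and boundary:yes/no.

cycle:yes boundary:no

n_0=10 n_1=31 n_2=14  [Z2]
∂1: piv[dh,di,dl,dm,dn,dp,dy,eh,hu] rk=9  ker:ei,el,en,hi,hl,hm,hp,hy,il,im,iu,iy,lm,lp,lu,ly,mn,mu,my,ny,pu,py
∂2: piv[dhl,diy,dmn,dmy,dny,eil,him,hiu,hlm,hmu,hpu,lpy] rk=12  ker:imu,mny
∂1c = 0
c vs im∂2: residual ≠ 0 ⇒ not boundary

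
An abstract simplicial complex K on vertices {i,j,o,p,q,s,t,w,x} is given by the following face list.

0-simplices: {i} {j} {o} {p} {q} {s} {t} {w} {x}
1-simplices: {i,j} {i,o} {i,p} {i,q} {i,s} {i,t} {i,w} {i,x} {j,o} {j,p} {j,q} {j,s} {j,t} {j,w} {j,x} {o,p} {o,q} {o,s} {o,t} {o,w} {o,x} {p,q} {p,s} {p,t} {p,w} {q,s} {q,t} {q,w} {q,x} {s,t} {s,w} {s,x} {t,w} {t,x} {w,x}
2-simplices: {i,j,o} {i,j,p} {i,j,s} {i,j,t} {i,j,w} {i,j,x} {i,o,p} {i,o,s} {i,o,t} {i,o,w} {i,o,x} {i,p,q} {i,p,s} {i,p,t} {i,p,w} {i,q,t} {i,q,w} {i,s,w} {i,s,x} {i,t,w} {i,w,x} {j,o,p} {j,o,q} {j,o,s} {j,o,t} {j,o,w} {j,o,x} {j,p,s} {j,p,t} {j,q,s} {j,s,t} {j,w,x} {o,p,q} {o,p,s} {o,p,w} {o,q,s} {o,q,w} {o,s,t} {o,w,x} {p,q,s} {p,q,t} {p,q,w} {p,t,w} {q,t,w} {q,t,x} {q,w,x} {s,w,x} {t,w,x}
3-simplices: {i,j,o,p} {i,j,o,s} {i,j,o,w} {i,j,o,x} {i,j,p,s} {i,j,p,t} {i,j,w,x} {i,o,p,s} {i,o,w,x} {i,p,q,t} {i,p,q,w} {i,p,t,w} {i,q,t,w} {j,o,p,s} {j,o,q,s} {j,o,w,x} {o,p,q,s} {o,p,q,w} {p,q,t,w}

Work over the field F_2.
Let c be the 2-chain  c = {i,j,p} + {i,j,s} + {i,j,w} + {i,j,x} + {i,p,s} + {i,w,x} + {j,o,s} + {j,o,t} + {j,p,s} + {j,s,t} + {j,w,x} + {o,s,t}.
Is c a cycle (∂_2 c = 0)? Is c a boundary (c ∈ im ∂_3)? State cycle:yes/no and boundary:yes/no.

cycle:yes boundary:no

n_0=9 n_1=35 n_2=48 n_3=19  [Z2]
∂1: piv[ij,io,ip,iq,is,it,iw,ix] rk=8  ker:jo,jp,jq,js,jt,jw,jx,op,oq,os,ot,ow,ox,pq,ps,pt,pw,qs,qt,qw,qx,st,sw,sx,tw,tx,wx
∂2: piv[ijo,ijp,ijs,ijt,ijw,ijx,iop,ios,iot,iow,iox,ipq,ips,ipt,ipw,iqt,iqw,isw,isx,itw,iwx,joq,jqs,jst,opq,qtx,qwx] rk=27  ker:jop,jos,jot,jow,jox,jps,jpt,jwx,ops,opw,oqs,oqw,ost,owx,pqs,pqt,pqw,ptw,qtw,swx,twx
∂3: piv[ijop,ijos,ijow,ijox,ijps,ijpt,ijwx,iops,iowx,ipqt,ipqw,iptw,iqtw,joqs,opqs,opqw] rk=16  ker:jops,jowx,pqtw
∂2c = 0
c vs im∂3: residual ≠ 0 ⇒ not boundary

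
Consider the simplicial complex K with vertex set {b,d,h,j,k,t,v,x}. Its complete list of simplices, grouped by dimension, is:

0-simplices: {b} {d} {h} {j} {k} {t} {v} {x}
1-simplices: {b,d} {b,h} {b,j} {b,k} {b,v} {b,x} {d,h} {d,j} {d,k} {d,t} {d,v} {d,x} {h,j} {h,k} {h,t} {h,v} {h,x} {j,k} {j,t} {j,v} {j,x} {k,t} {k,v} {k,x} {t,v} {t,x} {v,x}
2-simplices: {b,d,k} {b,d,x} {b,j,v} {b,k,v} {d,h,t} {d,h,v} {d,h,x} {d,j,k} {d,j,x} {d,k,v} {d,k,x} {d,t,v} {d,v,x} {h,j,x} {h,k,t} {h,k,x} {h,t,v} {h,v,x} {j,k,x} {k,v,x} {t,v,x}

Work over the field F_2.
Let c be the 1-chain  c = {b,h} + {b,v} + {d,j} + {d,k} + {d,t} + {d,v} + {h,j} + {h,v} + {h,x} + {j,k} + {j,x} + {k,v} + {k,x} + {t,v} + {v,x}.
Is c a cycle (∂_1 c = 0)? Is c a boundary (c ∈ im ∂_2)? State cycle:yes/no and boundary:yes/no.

n_0=8 n_1=27 n_2=21  [Z2]
∂1: piv[bd,bh,bj,bk,bv,bx,dt] rk=7  ker:dh,dj,dk,dv,dx,hj,hk,ht,hv,hx,jk,jt,jv,jx,kt,kv,kx,tv,tx,vx
∂2: piv[bdk,bdx,bjv,bkv,dht,dhv,dhx,djk,djx,dkv,dkx,dtv,dvx,hjx,hkt,hkx,tvx] rk=17  ker:htv,hvx,jkx,kvx
∂1c = 0
c vs im∂2: residual ≠ 0 ⇒ not boundary

cycle:yes boundary:no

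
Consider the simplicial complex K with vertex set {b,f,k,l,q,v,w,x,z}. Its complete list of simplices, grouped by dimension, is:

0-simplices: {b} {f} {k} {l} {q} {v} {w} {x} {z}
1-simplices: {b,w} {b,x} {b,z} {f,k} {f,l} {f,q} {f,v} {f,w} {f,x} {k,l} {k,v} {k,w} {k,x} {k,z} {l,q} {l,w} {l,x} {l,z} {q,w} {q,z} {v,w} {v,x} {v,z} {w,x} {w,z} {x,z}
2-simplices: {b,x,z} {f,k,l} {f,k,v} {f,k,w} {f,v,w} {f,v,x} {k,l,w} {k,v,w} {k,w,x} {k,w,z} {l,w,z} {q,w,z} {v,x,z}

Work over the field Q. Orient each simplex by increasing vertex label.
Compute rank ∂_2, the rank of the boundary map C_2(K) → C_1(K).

n_0=9 n_1=26 n_2=13  [Q]
∂1: piv[bw,bx,bz,fk,fl,fq,fv,fw] rk=8  ker:fx,kl,kv,kw,kx,kz,lq,lw,lx,lz,qw,qz,vw,vx,vz,wx,wz,xz
∂2: piv[bxz,fkl,fkv,fkw,fvw,fvx,klw,kwx,kwz,lwz,qwz,vxz] rk=12  ker:kvw
rk∂_2=12

rank∂_2=12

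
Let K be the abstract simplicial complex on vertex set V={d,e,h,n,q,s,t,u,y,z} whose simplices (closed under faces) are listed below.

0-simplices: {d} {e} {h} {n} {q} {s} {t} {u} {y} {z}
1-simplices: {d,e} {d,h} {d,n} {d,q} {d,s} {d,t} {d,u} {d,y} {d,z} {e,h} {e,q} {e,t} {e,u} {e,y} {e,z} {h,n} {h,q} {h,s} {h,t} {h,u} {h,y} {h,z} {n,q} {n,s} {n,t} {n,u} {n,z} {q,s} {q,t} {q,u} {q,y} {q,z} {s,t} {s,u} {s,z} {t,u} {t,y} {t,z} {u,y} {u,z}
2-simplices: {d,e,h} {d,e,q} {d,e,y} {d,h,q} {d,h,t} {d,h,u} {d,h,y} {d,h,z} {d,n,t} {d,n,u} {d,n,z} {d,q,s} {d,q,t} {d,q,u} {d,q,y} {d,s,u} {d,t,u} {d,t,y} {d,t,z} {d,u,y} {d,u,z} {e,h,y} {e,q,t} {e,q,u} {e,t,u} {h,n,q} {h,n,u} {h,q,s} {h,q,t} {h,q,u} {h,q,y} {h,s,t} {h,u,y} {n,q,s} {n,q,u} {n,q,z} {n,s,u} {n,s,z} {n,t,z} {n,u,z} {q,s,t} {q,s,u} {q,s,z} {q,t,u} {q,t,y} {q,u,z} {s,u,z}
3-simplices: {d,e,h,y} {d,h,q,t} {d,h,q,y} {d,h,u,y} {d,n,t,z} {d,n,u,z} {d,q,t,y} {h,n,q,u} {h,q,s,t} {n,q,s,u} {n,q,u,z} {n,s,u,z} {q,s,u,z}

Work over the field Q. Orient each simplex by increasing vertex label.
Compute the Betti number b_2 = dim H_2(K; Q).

b_2=4

n_0=10 n_1=40 n_2=47 n_3=13  [Q]
∂1: piv[de,dh,dn,dq,ds,dt,du,dy,dz] rk=9  ker:eh,eq,et,eu,ey,ez,hn,hq,hs,ht,hu,hy,hz,nq,ns,nt,nu,nz,qs,qt,qu,qy,qz,st,su,sz,tu,ty,tz,uy,uz
∂2: piv[deh,deq,dey,dhq,dht,dhu,dhy,dhz,dnt,dnu,dnz,dqs,dqt,dqu,dqy,dsu,dtu,dty,dtz,duy,duz,eqt,equ,hnq,hnu,hqs,hst,nqs,nqz,nsz] rk=30  ker:ehy,etu,hqt,hqu,hqy,huy,nqu,nsu,ntz,nuz,qst,qsu,qsz,qtu,qty,quz,suz
∂3: piv[dehy,dhqt,dhqy,dhuy,dntz,dnuz,dqty,hnqu,hqst,nqsu,nquz,nsuz,qsuz] rk=13
b_2=(47−30)−13=4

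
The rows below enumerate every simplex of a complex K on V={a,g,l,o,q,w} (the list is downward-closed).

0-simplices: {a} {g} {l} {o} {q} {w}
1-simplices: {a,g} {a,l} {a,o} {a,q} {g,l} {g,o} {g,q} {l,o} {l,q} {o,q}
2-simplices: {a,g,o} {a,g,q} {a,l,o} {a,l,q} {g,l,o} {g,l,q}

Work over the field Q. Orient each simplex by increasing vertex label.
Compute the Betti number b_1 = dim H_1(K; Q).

b_1=1

n_0=6 n_1=10 n_2=6  [Q]
∂1: piv[ag,al,ao,aq] rk=4  ker:gl,go,gq,lo,lq,oq
∂2: piv[ago,agq,alo,alq,glo] rk=5  ker:glq
b_1=(10−4)−5=1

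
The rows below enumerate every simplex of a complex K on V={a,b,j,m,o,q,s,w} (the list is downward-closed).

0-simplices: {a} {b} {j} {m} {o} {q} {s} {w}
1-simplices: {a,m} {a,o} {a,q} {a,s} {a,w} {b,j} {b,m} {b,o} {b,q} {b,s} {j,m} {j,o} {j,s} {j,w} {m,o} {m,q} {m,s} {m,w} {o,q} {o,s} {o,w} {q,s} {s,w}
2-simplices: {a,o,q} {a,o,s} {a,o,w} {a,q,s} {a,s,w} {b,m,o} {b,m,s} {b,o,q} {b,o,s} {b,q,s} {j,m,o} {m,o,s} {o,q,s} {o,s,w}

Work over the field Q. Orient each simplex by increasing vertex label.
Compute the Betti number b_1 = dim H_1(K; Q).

b_1=6

n_0=8 n_1=23 n_2=14  [Q]
∂1: piv[am,ao,aq,as,aw,bj,bm] rk=7  ker:bo,bq,bs,jm,jo,js,jw,mo,mq,ms,mw,oq,os,ow,qs,sw
∂2: piv[aoq,aos,aow,aqs,asw,bmo,bms,boq,bos,jmo] rk=10  ker:bqs,mos,oqs,osw
b_1=(23−7)−10=6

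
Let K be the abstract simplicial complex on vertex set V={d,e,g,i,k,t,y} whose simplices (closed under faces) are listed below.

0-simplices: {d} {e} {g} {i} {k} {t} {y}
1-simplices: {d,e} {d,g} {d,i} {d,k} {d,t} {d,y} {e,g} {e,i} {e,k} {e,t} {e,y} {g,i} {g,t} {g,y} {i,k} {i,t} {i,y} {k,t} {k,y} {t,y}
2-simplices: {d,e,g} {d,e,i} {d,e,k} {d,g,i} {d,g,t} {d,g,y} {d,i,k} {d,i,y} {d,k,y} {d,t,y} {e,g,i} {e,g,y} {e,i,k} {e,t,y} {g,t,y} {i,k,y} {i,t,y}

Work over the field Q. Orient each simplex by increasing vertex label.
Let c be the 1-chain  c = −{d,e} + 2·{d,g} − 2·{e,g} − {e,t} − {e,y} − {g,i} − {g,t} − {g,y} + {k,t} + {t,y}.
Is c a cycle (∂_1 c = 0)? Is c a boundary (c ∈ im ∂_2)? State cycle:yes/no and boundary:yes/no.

n_0=7 n_1=20 n_2=17  [Q]
∂1: piv[de,dg,di,dk,dt,dy] rk=6  ker:eg,ei,ek,et,ey,gi,gt,gy,ik,it,iy,kt,ky,ty
∂2: piv[deg,dei,dek,dgi,dgt,dgy,dik,diy,dky,dty,egy,ety,ity] rk=13  ker:egi,eik,gty,iky
∂1c = −{d} + 3·{e} + 3·{g} − {i} − {k} − 2·{t} − {y}

cycle:no boundary:no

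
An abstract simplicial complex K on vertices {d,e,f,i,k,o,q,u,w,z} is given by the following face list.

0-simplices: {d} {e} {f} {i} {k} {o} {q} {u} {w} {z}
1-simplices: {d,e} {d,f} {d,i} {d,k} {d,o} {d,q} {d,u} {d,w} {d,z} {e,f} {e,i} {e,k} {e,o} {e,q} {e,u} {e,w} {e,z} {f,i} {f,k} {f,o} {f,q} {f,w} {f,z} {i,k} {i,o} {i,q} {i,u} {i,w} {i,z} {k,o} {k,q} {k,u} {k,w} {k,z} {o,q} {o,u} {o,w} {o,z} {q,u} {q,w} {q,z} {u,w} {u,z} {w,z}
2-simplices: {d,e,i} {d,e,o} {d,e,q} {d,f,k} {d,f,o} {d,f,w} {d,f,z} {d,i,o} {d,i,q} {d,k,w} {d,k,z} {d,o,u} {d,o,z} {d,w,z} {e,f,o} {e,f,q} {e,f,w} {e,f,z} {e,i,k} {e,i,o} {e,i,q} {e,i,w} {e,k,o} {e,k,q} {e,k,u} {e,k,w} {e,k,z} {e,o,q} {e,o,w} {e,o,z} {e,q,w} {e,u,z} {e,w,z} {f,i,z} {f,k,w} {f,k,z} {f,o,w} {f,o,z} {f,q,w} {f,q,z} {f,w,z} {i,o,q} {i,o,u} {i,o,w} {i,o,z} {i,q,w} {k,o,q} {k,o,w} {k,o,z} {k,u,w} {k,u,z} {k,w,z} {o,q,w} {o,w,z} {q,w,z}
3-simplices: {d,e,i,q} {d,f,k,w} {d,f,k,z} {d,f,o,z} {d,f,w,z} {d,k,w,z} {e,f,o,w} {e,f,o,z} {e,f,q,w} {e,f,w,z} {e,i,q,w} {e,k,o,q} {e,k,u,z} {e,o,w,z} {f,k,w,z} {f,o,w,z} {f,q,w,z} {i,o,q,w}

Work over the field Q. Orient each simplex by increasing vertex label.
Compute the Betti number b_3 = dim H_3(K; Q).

n_0=10 n_1=44 n_2=55 n_3=18  [Q]
∂1: piv[de,df,di,dk,do,dq,du,dw,dz] rk=9  ker:ef,ei,ek,eo,eq,eu,ew,ez,fi,fk,fo,fq,fw,fz,ik,io,iq,iu,iw,iz,ko,kq,ku,kw,kz,oq,ou,ow,oz,qu,qw,qz,uw,uz,wz
∂2: piv[dei,deo,deq,dfk,dfo,dfw,dfz,dio,diq,dkw,dkz,dou,doz,dwz,efo,efq,efw,efz,eik,eiw,eko,ekq,eku,ekw,eoq,eow,eqw,euz,fiz,fqz,iou,ioz,kuw] rk=33  ker:eio,eiq,ekz,eoz,ewz,fkw,fkz,fow,foz,fqw,fwz,ioq,iow,iqw,koq,kow,koz,kuz,kwz,oqw,owz,qwz
∂3: piv[deiq,dfkw,dfkz,dfoz,dfwz,dkwz,efow,efoz,efqw,efwz,eiqw,ekoq,ekuz,eowz,fqwz,ioqw] rk=16  ker:fkwz,fowz
b_3=(18−16)−0=2

b_3=2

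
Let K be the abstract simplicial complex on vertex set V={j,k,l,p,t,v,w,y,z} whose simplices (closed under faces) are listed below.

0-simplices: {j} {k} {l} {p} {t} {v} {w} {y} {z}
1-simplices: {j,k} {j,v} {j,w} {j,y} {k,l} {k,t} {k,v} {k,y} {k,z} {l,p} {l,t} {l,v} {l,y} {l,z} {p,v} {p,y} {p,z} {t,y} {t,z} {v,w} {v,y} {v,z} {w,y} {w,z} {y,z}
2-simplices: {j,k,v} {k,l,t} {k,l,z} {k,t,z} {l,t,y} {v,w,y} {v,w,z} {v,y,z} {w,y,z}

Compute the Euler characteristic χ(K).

n_0=9 n_1=25 n_2=9
χ=+9−25+9=-7

χ(K)=-7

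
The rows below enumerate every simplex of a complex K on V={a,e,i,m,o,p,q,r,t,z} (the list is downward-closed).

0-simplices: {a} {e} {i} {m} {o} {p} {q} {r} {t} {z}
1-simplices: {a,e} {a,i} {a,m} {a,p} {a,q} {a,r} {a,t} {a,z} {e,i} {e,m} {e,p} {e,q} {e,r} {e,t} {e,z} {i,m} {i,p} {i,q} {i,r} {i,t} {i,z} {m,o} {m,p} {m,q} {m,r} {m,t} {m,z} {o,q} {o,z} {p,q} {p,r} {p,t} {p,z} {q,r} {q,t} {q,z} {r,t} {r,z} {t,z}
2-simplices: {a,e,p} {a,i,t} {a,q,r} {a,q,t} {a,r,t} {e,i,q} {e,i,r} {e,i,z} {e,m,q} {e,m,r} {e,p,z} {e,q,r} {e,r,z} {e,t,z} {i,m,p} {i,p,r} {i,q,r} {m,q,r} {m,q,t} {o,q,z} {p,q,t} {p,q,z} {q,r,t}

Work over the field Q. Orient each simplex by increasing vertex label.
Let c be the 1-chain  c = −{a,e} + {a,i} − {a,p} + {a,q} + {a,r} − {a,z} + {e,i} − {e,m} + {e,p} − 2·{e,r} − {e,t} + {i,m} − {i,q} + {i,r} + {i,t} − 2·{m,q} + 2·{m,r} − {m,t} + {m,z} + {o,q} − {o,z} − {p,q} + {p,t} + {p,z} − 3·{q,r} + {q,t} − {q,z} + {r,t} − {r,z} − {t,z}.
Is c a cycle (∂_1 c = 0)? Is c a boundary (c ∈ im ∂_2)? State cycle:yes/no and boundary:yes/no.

n_0=10 n_1=39 n_2=23  [Q]
∂1: piv[ae,ai,am,ap,aq,ar,at,az,mo] rk=9  ker:ei,em,ep,eq,er,et,ez,im,ip,iq,ir,it,iz,mp,mq,mr,mt,mz,oq,oz,pq,pr,pt,pz,qr,qt,qz,rt,rz,tz
∂2: piv[aep,ait,aqr,aqt,art,eiq,eir,eiz,emq,emr,epz,eqr,erz,etz,imp,ipr,mqt,oqz,pqt,pqz] rk=20  ker:iqr,mqr,qrt
∂1c = {e} − {p} + {q} − {r} + 3·{t} − 3·{z}

cycle:no boundary:no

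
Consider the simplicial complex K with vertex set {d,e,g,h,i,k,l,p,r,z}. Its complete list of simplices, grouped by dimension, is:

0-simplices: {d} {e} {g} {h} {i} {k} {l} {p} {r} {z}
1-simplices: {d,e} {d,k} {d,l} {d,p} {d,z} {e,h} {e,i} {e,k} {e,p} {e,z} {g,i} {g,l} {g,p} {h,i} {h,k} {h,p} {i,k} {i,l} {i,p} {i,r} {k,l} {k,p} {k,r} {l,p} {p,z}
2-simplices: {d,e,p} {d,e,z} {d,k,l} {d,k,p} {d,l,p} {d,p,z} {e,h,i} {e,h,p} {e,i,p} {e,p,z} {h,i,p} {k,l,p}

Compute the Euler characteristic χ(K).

χ(K)=-3

n_0=10 n_1=25 n_2=12
χ=+10−25+12=-3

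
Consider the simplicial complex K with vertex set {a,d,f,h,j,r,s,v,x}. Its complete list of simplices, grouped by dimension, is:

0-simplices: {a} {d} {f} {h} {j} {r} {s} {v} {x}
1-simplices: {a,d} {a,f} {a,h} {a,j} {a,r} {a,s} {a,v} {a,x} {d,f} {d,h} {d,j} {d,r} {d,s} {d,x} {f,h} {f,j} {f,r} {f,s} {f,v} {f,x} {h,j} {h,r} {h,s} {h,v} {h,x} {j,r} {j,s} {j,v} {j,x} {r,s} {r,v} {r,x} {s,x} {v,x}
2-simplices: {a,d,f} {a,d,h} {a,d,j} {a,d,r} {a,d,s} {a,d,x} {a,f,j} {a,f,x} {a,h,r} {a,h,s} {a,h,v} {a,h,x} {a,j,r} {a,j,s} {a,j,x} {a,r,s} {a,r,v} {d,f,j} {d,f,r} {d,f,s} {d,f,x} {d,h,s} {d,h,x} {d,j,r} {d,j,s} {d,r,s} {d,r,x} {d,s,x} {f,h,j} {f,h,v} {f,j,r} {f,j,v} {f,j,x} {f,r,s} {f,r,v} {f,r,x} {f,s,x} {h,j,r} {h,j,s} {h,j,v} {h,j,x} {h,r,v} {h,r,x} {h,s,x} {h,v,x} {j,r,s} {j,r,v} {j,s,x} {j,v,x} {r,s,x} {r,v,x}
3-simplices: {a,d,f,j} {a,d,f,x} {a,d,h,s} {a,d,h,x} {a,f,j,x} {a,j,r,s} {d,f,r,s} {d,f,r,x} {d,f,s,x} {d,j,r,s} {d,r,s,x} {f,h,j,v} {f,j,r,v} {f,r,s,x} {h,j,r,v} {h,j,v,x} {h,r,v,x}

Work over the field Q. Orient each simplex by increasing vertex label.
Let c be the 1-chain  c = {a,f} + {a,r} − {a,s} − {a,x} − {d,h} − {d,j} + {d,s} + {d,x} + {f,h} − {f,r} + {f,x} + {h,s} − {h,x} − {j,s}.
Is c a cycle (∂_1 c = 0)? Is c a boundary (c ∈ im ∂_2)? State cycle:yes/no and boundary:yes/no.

n_0=9 n_1=34 n_2=51 n_3=17  [Q]
∂1: piv[ad,af,ah,aj,ar,as,av,ax] rk=8  ker:df,dh,dj,dr,ds,dx,fh,fj,fr,fs,fv,fx,hj,hr,hs,hv,hx,jr,js,jv,jx,rs,rv,rx,sx,vx
∂2: piv[adf,adh,adj,adr,ads,adx,afj,afx,ahr,ahs,ahv,ahx,ajr,ajs,ajx,ars,arv,dfr,dfs,drx,dsx,fhj,fhv,fjv,frv,hvx] rk=26  ker:dfj,dfx,dhs,dhx,djr,djs,drs,fjr,fjx,frs,frx,fsx,hjr,hjs,hjv,hjx,hrv,hrx,hsx,jrs,jrv,jsx,jvx,rsx,rvx
∂3: piv[adfj,adfx,adhs,adhx,afjx,ajrs,dfrs,dfrx,dfsx,djrs,drsx,fhjv,fjrv,hjrv,hjvx,hrvx] rk=16  ker:frsx
∂1c = 0
c vs im∂2: reduces to 0 ⇒ boundary

cycle:yes boundary:yes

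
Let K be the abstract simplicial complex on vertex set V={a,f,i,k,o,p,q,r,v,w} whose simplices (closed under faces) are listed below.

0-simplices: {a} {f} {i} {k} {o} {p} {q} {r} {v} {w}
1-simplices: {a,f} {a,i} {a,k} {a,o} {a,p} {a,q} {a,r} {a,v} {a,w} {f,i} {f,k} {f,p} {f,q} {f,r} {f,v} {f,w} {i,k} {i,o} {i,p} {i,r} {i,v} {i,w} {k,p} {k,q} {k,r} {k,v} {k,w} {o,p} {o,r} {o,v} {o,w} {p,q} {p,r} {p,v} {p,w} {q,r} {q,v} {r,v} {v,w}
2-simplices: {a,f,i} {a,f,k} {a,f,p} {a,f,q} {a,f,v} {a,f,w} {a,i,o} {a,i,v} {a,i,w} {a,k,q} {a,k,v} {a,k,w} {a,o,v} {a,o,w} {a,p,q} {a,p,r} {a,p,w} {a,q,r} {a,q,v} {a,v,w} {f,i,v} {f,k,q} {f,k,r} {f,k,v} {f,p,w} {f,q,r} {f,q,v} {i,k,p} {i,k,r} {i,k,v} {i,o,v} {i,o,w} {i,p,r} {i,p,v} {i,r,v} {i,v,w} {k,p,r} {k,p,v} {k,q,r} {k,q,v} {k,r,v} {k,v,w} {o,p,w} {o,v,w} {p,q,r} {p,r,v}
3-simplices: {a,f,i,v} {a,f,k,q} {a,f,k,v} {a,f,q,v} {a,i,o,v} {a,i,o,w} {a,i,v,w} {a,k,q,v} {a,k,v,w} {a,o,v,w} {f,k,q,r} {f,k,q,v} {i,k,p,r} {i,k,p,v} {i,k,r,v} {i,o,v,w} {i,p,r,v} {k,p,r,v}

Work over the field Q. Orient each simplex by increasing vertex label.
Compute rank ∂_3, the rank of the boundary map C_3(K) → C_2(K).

rank∂_3=15

n_0=10 n_1=39 n_2=46 n_3=18  [Q]
∂1: piv[af,ai,ak,ao,ap,aq,ar,av,aw] rk=9  ker:fi,fk,fp,fq,fr,fv,fw,ik,io,ip,ir,iv,iw,kp,kq,kr,kv,kw,op,or,ov,ow,pq,pr,pv,pw,qr,qv,rv,vw
∂2: piv[afi,afk,afp,afq,afv,afw,aio,aiv,aiw,akq,akv,akw,aov,aow,apq,apr,apw,aqr,aqv,avw,fkr,fqr,ikp,ikr,ikv,ipr,ipv,irv,opw] rk=29  ker:fiv,fkq,fkv,fpw,fqv,iov,iow,ivw,kpr,kpv,kqr,kqv,krv,kvw,ovw,pqr,prv
∂3: piv[afiv,afkq,afkv,afqv,aiov,aiow,aivw,akqv,akvw,aovw,fkqr,ikpr,ikpv,ikrv,iprv] rk=15  ker:fkqv,iovw,kprv
rk∂_3=15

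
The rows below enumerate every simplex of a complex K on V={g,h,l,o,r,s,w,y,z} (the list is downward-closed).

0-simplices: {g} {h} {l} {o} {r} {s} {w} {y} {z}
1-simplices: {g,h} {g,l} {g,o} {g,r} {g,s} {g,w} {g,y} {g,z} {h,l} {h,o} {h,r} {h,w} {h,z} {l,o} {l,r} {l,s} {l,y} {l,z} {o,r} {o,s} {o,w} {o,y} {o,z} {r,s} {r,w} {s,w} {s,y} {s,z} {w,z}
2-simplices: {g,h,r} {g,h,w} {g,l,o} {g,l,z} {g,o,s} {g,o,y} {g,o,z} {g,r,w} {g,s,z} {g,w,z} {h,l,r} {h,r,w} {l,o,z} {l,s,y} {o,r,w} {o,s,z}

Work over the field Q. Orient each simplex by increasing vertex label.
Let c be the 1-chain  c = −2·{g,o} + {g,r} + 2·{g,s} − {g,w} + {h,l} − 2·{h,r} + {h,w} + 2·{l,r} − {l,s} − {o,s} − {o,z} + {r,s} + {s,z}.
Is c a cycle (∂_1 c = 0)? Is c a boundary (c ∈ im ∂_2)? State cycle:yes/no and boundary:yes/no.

cycle:yes boundary:no

n_0=9 n_1=29 n_2=16  [Q]
∂1: piv[gh,gl,go,gr,gs,gw,gy,gz] rk=8  ker:hl,ho,hr,hw,hz,lo,lr,ls,ly,lz,or,os,ow,oy,oz,rs,rw,sw,sy,sz,wz
∂2: piv[ghr,ghw,glo,glz,gos,goy,goz,grw,gsz,gwz,hlr,lsy,orw] rk=13  ker:hrw,loz,osz
∂1c = 0
c vs im∂2: residual ≠ 0 ⇒ not boundary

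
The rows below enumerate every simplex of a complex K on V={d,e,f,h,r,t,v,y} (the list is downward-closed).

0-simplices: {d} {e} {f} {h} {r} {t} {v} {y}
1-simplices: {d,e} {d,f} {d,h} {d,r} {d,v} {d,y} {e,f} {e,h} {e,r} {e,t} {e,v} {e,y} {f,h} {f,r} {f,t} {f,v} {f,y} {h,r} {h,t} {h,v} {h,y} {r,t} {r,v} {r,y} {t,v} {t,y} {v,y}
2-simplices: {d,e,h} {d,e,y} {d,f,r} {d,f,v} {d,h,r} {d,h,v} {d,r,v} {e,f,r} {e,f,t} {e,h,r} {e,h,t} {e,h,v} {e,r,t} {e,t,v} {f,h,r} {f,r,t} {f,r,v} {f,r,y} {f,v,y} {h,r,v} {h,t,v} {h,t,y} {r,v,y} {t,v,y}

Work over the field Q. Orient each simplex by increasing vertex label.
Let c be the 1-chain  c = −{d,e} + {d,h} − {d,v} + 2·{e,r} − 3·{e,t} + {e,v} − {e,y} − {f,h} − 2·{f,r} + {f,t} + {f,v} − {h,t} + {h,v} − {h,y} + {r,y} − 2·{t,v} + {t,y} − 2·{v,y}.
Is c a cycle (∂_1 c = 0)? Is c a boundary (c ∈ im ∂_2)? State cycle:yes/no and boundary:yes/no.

cycle:no boundary:no

n_0=8 n_1=27 n_2=24  [Q]
∂1: piv[de,df,dh,dr,dv,dy,et] rk=7  ker:ef,eh,er,ev,ey,fh,fr,ft,fv,fy,hr,ht,hv,hy,rt,rv,ry,tv,ty,vy
∂2: piv[deh,dey,dfr,dfv,dhr,dhv,drv,efr,eft,ehr,eht,ehv,ert,etv,fhr,fry,fvy,hty,tvy] rk=19  ker:frt,frv,hrv,htv,rvy
∂1c = {d} + {f} + {h} − {r} − 2·{t} + 2·{v} − 2·{y}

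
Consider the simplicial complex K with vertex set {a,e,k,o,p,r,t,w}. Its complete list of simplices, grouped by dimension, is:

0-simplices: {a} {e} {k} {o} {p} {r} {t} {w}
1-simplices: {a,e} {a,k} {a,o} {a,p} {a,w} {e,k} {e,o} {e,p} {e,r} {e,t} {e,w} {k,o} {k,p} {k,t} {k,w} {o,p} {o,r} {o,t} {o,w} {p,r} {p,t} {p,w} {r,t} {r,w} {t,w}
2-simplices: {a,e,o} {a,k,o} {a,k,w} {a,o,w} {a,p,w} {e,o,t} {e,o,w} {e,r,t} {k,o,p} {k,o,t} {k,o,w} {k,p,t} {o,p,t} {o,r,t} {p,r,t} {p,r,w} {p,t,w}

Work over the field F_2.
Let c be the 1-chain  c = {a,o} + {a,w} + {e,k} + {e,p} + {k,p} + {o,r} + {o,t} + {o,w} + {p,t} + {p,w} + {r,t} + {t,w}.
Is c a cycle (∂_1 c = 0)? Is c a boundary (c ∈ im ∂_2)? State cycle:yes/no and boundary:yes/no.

n_0=8 n_1=25 n_2=17  [Z2]
∂1: piv[ae,ak,ao,ap,aw,er,et] rk=7  ker:ek,eo,ep,ew,ko,kp,kt,kw,op,or,ot,ow,pr,pt,pw,rt,rw,tw
∂2: piv[aeo,ako,akw,aow,apw,eot,eow,ert,kop,kot,kpt,ort,prt,prw,ptw] rk=15  ker:kow,opt
∂1c = 0
c vs im∂2: residual ≠ 0 ⇒ not boundary

cycle:yes boundary:no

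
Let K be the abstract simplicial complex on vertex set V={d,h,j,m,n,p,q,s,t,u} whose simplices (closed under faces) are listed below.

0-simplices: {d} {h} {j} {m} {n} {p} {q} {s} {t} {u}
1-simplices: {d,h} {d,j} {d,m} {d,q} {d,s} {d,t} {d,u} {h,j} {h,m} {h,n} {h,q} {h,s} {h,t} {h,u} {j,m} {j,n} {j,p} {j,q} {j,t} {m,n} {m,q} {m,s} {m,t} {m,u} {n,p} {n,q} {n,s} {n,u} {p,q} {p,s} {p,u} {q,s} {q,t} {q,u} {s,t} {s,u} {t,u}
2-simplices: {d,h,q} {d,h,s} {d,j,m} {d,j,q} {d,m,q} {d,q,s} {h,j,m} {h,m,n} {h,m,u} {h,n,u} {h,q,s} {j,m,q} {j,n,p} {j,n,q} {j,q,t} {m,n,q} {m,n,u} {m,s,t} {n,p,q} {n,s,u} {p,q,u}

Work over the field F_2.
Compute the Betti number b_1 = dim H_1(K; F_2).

b_1=10

n_0=10 n_1=37 n_2=21  [Z2]
∂1: piv[dh,dj,dm,dq,ds,dt,du,hn,jp] rk=9  ker:hj,hm,hq,hs,ht,hu,jm,jn,jq,jt,mn,mq,ms,mt,mu,np,nq,ns,nu,pq,ps,pu,qs,qt,qu,st,su,tu
∂2: piv[dhq,dhs,djm,djq,dmq,dqs,hjm,hmn,hmu,hnu,jnp,jnq,jqt,mnq,mst,npq,nsu,pqu] rk=18  ker:hqs,jmq,mnu
b_1=(37−9)−18=10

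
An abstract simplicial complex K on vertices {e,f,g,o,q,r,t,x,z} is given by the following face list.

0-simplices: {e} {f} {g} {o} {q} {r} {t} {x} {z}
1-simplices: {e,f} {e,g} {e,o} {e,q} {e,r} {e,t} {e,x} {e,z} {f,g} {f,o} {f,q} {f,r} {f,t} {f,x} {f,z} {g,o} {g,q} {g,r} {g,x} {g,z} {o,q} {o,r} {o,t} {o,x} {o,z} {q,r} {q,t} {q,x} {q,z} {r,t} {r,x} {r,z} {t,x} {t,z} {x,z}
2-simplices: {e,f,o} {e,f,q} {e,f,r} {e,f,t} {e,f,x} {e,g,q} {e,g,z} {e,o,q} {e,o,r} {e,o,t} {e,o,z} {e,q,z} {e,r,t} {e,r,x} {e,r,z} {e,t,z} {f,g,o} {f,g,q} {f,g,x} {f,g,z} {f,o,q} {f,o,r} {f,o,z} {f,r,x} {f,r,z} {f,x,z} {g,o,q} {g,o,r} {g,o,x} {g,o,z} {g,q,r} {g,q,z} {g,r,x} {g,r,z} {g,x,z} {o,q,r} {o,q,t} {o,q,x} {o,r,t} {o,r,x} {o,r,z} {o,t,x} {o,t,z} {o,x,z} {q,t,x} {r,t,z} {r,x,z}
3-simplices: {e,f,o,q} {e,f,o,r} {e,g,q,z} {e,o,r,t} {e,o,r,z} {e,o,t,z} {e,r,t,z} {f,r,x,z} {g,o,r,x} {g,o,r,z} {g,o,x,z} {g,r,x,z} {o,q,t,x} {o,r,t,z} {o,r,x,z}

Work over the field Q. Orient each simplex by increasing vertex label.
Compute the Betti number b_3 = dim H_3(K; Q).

b_3=2

n_0=9 n_1=35 n_2=47 n_3=15  [Q]
∂1: piv[ef,eg,eo,eq,er,et,ex,ez] rk=8  ker:fg,fo,fq,fr,ft,fx,fz,go,gq,gr,gx,gz,oq,or,ot,ox,oz,qr,qt,qx,qz,rt,rx,rz,tx,tz,xz
∂2: piv[efo,efq,efr,eft,efx,egq,egz,eoq,eor,eot,eoz,eqz,ert,erx,erz,etz,fgo,fgq,fgx,fgz,fxz,gor,gox,gqr,oqt,oqx,otx] rk=27  ker:foq,for,foz,frx,frz,goq,goz,gqz,grx,grz,gxz,oqr,ort,orx,orz,otz,oxz,qtx,rtz,rxz
∂3: piv[efoq,efor,egqz,eort,eorz,eotz,ertz,frxz,gorx,gorz,goxz,grxz,oqtx] rk=13  ker:ortz,orxz
b_3=(15−13)−0=2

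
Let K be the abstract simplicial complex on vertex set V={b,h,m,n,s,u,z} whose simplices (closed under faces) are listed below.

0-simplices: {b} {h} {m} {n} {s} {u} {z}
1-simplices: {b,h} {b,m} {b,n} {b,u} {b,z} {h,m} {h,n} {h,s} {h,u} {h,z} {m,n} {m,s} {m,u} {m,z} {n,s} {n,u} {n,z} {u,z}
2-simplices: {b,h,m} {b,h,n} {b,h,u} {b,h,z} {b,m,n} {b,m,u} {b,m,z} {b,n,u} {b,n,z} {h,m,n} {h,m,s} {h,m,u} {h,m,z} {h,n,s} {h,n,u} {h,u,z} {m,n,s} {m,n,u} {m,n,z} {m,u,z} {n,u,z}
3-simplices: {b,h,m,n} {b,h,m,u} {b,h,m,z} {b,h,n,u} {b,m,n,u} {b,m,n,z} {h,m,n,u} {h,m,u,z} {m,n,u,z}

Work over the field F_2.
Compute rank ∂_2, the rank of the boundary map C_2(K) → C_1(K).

rank∂_2=12

n_0=7 n_1=18 n_2=21 n_3=9  [Z2]
∂1: piv[bh,bm,bn,bu,bz,hs] rk=6  ker:hm,hn,hu,hz,mn,ms,mu,mz,ns,nu,nz,uz
∂2: piv[bhm,bhn,bhu,bhz,bmn,bmu,bmz,bnu,bnz,hms,hns,huz] rk=12  ker:hmn,hmu,hmz,hnu,mns,mnu,mnz,muz,nuz
∂3: piv[bhmn,bhmu,bhmz,bhnu,bmnu,bmnz,hmuz,mnuz] rk=8  ker:hmnu
rk∂_2=12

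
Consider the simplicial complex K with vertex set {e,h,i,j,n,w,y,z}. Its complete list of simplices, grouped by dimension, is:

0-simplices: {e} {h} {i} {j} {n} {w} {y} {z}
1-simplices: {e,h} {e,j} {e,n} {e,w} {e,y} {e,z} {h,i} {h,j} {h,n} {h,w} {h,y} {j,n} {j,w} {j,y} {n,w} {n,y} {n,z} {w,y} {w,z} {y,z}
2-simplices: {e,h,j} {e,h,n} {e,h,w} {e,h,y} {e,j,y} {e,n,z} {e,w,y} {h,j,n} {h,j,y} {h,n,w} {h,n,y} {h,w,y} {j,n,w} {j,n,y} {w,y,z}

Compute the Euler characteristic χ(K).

n_0=8 n_1=20 n_2=15
χ=+8−20+15=3

χ(K)=3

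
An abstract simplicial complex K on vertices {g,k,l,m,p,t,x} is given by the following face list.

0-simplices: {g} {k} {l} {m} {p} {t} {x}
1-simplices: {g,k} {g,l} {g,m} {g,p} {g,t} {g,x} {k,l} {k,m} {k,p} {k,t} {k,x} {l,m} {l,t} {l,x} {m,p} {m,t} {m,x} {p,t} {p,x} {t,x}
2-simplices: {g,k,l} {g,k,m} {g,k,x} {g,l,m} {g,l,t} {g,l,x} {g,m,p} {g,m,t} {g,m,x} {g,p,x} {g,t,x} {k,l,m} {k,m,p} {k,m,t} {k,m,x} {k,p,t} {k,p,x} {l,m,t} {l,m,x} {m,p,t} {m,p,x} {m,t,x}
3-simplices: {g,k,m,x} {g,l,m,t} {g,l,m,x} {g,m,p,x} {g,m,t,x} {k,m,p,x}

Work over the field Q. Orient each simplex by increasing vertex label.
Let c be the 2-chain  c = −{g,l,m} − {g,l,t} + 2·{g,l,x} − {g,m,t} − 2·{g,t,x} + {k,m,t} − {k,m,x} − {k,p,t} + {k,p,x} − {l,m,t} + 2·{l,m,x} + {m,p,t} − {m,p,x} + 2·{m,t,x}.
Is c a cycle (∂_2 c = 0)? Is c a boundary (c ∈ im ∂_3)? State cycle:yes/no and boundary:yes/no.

n_0=7 n_1=20 n_2=22 n_3=6  [Q]
∂1: piv[gk,gl,gm,gp,gt,gx] rk=6  ker:kl,km,kp,kt,kx,lm,lt,lx,mp,mt,mx,pt,px,tx
∂2: piv[gkl,gkm,gkx,glm,glt,glx,gmp,gmt,gmx,gpx,gtx,kmp,kmt,kpt] rk=14  ker:klm,kmx,kpx,lmt,lmx,mpt,mpx,mtx
∂3: piv[gkmx,glmt,glmx,gmpx,gmtx,kmpx] rk=6
∂2c = 0
c vs im∂3: residual ≠ 0 ⇒ not boundary

cycle:yes boundary:no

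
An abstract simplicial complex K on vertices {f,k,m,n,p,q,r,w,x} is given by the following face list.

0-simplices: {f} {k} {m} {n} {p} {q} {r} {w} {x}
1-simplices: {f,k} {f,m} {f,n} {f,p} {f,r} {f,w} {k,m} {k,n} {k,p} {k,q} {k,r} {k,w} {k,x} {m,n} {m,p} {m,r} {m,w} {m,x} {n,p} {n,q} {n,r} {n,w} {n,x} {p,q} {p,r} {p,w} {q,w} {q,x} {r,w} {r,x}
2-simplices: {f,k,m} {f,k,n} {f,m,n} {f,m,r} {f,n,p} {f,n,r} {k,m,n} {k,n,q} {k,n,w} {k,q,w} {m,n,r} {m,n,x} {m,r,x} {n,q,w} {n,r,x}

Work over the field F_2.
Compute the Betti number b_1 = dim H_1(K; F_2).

b_1=11

n_0=9 n_1=30 n_2=15  [Z2]
∂1: piv[fk,fm,fn,fp,fr,fw,kq,kx] rk=8  ker:km,kn,kp,kr,kw,mn,mp,mr,mw,mx,np,nq,nr,nw,nx,pq,pr,pw,qw,qx,rw,rx
∂2: piv[fkm,fkn,fmn,fmr,fnp,fnr,knq,knw,kqw,mnx,mrx] rk=11  ker:kmn,mnr,nqw,nrx
b_1=(30−8)−11=11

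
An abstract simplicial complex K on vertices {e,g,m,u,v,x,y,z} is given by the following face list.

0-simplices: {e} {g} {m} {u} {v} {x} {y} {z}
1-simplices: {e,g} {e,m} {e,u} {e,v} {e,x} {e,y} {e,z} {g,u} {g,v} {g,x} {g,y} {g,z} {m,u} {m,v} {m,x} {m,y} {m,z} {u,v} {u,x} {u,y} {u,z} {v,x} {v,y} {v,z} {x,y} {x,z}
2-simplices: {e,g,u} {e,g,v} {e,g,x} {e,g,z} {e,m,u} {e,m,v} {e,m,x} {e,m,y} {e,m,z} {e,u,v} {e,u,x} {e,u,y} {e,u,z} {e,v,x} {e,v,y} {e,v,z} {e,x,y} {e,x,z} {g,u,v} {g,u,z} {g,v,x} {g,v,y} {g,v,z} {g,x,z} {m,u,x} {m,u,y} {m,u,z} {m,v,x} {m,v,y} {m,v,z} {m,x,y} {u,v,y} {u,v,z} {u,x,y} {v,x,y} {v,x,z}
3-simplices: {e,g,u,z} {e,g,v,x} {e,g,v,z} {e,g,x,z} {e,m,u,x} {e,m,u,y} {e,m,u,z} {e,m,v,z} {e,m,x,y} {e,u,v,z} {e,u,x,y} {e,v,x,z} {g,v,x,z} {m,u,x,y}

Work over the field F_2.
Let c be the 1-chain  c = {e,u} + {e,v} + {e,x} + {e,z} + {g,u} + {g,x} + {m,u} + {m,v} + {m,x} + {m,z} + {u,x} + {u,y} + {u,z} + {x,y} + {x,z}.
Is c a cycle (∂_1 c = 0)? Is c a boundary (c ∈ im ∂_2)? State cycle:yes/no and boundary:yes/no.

n_0=8 n_1=26 n_2=36 n_3=14  [Z2]
∂1: piv[eg,em,eu,ev,ex,ey,ez] rk=7  ker:gu,gv,gx,gy,gz,mu,mv,mx,my,mz,uv,ux,uy,uz,vx,vy,vz,xy,xz
∂2: piv[egu,egv,egx,egz,emu,emv,emx,emy,emz,euv,eux,euy,euz,evx,evy,evz,exy,exz,gvy] rk=19  ker:guv,guz,gvx,gvz,gxz,mux,muy,muz,mvx,mvy,mvz,mxy,uvy,uvz,uxy,vxy,vxz
∂3: piv[eguz,egvx,egvz,egxz,emux,emuy,emuz,emvz,emxy,euvz,euxy,evxz] rk=12  ker:gvxz,muxy
∂1c = 0
c vs im∂2: reduces to 0 ⇒ boundary

cycle:yes boundary:yes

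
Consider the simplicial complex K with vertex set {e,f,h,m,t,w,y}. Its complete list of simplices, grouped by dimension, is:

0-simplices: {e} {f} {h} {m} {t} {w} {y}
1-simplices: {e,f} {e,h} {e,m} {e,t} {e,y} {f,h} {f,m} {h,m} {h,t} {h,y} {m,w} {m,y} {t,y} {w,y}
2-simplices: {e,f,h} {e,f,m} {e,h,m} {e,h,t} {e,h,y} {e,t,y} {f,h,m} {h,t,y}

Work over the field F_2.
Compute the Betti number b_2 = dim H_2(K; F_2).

n_0=7 n_1=14 n_2=8  [Z2]
∂1: piv[ef,eh,em,et,ey,mw] rk=6  ker:fh,fm,hm,ht,hy,my,ty,wy
∂2: piv[efh,efm,ehm,eht,ehy,ety] rk=6  ker:fhm,hty
b_2=(8−6)−0=2

b_2=2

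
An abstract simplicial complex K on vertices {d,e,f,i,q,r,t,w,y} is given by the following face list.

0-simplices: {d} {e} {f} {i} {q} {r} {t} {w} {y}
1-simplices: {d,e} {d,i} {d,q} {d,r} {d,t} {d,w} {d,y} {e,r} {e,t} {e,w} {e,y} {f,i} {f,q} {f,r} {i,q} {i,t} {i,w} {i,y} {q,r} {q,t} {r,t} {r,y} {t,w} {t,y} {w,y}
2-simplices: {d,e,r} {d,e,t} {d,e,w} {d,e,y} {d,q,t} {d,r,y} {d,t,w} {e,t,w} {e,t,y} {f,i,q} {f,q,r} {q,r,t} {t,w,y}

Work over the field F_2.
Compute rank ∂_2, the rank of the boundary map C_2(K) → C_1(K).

n_0=9 n_1=25 n_2=13  [Z2]
∂1: piv[de,di,dq,dr,dt,dw,dy,fi] rk=8  ker:er,et,ew,ey,fq,fr,iq,it,iw,iy,qr,qt,rt,ry,tw,ty,wy
∂2: piv[der,det,dew,dey,dqt,dry,dtw,ety,fiq,fqr,qrt,twy] rk=12  ker:etw
rk∂_2=12

rank∂_2=12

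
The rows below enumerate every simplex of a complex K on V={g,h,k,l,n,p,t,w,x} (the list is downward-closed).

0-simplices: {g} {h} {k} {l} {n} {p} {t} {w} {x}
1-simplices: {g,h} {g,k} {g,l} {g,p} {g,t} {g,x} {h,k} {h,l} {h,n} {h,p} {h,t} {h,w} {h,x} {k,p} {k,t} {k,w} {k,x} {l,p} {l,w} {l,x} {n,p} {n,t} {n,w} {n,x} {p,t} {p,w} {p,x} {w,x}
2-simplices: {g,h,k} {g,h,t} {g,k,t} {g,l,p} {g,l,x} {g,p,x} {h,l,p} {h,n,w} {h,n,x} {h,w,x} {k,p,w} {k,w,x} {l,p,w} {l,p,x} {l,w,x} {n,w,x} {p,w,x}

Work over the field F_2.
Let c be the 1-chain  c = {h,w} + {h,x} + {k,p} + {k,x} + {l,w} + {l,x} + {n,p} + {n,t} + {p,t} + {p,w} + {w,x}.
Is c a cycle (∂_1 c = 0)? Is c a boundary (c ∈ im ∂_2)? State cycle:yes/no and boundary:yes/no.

n_0=9 n_1=28 n_2=17  [Z2]
∂1: piv[gh,gk,gl,gp,gt,gx,hn,hw] rk=8  ker:hk,hl,hp,ht,hx,kp,kt,kw,kx,lp,lw,lx,np,nt,nw,nx,pt,pw,px,wx
∂2: piv[ghk,ght,gkt,glp,glx,gpx,hlp,hnw,hnx,hwx,kpw,kwx,lpw,lwx] rk=14  ker:lpx,nwx,pwx
∂1c = 0
c vs im∂2: residual ≠ 0 ⇒ not boundary

cycle:yes boundary:no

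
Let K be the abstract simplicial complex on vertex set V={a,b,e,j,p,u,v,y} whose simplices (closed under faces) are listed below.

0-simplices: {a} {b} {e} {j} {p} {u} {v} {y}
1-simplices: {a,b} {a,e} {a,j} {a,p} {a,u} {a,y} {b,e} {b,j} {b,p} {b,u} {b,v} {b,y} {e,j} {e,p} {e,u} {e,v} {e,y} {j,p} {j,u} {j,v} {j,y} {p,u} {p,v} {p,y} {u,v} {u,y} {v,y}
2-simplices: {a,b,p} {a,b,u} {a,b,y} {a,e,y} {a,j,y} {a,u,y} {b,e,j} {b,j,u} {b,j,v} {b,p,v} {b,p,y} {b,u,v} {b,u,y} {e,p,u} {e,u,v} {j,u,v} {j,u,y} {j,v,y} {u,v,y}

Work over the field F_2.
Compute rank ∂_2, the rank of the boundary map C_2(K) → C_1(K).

n_0=8 n_1=27 n_2=19  [Z2]
∂1: piv[ab,ae,aj,ap,au,ay,bv] rk=7  ker:be,bj,bp,bu,by,ej,ep,eu,ev,ey,jp,ju,jv,jy,pu,pv,py,uv,uy,vy
∂2: piv[abp,abu,aby,aey,ajy,auy,bej,bju,bjv,bpv,bpy,buv,epu,euv,juy,jvy] rk=16  ker:buy,juv,uvy
rk∂_2=16

rank∂_2=16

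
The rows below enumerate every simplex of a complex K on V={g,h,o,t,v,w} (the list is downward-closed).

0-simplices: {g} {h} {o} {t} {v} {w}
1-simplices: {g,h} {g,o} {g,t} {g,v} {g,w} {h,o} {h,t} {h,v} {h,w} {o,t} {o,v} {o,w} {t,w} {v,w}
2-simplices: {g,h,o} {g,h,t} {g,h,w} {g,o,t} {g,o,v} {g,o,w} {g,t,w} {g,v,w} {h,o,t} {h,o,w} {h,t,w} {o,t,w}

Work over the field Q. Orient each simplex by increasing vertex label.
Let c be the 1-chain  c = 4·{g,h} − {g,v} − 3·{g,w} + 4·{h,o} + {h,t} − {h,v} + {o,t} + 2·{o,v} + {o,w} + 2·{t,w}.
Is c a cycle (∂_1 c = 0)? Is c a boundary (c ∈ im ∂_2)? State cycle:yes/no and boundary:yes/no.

cycle:yes boundary:no

n_0=6 n_1=14 n_2=12  [Q]
∂1: piv[gh,go,gt,gv,gw] rk=5  ker:ho,ht,hv,hw,ot,ov,ow,tw,vw
∂2: piv[gho,ght,ghw,got,gov,gow,gtw,gvw] rk=8  ker:hot,how,htw,otw
∂1c = 0
c vs im∂2: residual ≠ 0 ⇒ not boundary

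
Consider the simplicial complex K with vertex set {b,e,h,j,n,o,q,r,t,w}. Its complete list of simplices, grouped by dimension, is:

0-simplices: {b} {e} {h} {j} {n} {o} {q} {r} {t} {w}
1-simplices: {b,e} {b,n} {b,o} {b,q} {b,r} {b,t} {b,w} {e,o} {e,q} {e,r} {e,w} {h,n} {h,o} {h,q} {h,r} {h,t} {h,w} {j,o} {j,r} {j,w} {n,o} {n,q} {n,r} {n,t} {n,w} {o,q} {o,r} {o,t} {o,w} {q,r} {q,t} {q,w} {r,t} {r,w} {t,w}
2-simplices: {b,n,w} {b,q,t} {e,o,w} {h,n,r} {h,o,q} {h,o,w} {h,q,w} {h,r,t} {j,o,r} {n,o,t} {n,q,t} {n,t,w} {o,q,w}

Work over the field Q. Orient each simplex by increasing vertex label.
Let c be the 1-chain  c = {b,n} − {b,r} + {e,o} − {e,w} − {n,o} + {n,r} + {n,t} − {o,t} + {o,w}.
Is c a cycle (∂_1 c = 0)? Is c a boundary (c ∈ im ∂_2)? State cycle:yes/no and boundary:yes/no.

n_0=10 n_1=35 n_2=13  [Q]
∂1: piv[be,bn,bo,bq,br,bt,bw,hn,jo] rk=9  ker:eo,eq,er,ew,ho,hq,hr,ht,hw,jr,jw,no,nq,nr,nt,nw,oq,or,ot,ow,qr,qt,qw,rt,rw,tw
∂2: piv[bnw,bqt,eow,hnr,hoq,how,hqw,hrt,jor,not,nqt,ntw] rk=12  ker:oqw
∂1c = 0
c vs im∂2: residual ≠ 0 ⇒ not boundary

cycle:yes boundary:no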